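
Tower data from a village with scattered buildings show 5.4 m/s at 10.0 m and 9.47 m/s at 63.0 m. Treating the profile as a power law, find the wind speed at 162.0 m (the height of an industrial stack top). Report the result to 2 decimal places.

12.63 m/s

First find α: α = ln(V₂/V₁)/ln(z₂/z₁) = ln(9.47/5.4)/ln(63.0/10.0) = 0.56173/1.84055 = 0.3052
Extrapolate from 63.0 m to 162.0 m: V₃ = 9.47 × (162.0/63.0)^0.3052 = 9.47 × 1.3341 = 12.6338 m/s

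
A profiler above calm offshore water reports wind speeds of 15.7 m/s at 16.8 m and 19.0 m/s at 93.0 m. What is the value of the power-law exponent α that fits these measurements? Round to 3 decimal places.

α ≈ 0.111

Power law: V₂/V₁ = (z₂/z₁)^α ⇒ α = ln(V₂/V₁) / ln(z₂/z₁)
α = ln(19.0/15.7) / ln(93.0/16.8) = ln(1.2102) / ln(5.5357)
  = 0.19078 / 1.71122 = 0.11149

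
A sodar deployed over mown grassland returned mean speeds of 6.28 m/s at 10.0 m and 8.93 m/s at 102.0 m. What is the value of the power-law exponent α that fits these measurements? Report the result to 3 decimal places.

Power law: V₂/V₁ = (z₂/z₁)^α ⇒ α = ln(V₂/V₁) / ln(z₂/z₁)
α = ln(8.93/6.28) / ln(102.0/10.0) = ln(1.4220) / ln(10.2000)
  = 0.35205 / 2.32239 = 0.15159

α ≈ 0.152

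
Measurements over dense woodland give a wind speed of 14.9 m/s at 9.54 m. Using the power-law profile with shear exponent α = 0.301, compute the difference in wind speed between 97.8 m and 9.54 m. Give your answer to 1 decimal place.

15.1 m/s

Power law: V₂ = V₁ · (z₂/z₁)^α = 14.9 × (10.2516)^0.301 = 30.0216 m/s
ΔV = 30.0216 − 14.9 = 15.1216 m/s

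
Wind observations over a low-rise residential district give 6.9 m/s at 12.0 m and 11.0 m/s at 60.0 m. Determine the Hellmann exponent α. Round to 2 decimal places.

Power law: V₂/V₁ = (z₂/z₁)^α ⇒ α = ln(V₂/V₁) / ln(z₂/z₁)
α = ln(11.0/6.9) / ln(60.0/12.0) = ln(1.5942) / ln(5.0000)
  = 0.46637 / 1.60944 = 0.28977

α ≈ 0.29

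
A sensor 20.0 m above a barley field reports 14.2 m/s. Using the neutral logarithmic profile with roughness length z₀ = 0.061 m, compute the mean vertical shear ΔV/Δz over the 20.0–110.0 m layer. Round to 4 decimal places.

Log law: V₂ = V₁ · ln(z₂/z₀)/ln(z₁/z₀) = 14.2 × 7.4974/5.7926 = 18.3790 m/s
ΔV/Δz = (18.3790 − 14.2)/(110.0 − 20.0) = 4.1790/90.0000 = 0.04643 m/s/m

0.0464 m/s/m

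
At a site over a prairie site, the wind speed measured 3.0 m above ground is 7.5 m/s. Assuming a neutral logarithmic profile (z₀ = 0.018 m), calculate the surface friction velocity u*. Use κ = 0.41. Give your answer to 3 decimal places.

Log law: V(z) = (u*/κ) · ln(z/z₀) ⇒ u* = κ · V / ln(z/z₀)
u* = 0.41 × 7.5 / ln(3.0/0.018) = 0.41 × 7.5 / 5.1160
   = 3.0750 / 5.1160 = 0.6011 m/s

u* ≈ 0.601 m/s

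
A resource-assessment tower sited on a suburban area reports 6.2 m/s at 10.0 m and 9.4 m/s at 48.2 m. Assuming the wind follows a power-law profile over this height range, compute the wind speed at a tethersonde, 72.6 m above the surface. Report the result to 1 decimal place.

First find α: α = ln(V₂/V₁)/ln(z₂/z₁) = ln(9.4/6.2)/ln(48.2/10.0) = 0.41616/1.57277 = 0.2646
Extrapolate from 48.2 m to 72.6 m: V₃ = 9.4 × (72.6/48.2)^0.2646 = 9.4 × 1.1145 = 10.4761 m/s

10.5 m/s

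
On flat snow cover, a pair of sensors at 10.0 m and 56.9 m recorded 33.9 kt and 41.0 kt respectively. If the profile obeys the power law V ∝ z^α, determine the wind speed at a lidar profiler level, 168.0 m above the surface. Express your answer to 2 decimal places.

46.15 kt

First find α: α = ln(V₂/V₁)/ln(z₂/z₁) = ln(41.0/33.9)/ln(56.9/10.0) = 0.19016/1.73871 = 0.1094
Extrapolate from 56.9 m to 168.0 m: V₃ = 41.0 × (168.0/56.9)^0.1094 = 41.0 × 1.1257 = 46.1538 kt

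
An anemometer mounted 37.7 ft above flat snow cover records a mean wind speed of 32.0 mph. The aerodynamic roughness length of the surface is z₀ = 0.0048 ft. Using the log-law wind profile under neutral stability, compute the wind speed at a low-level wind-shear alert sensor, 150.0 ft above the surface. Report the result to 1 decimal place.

36.9 mph

Log law: V(z) ∝ ln(z/z₀), so V₂/V₁ = ln(z₂/z₀) / ln(z₁/z₀).
ln(150.0/0.0048) = 10.3498, ln(37.7/0.0048) = 8.9688
V₂ = 32.0 × 10.3498/8.9688 = 32.0 × 1.1540 = 36.9272 mph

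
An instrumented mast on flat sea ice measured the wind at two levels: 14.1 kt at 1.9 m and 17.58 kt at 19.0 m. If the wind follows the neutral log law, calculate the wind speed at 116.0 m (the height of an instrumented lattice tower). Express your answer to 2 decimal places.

Log law: V ∝ ln(z/z₀). From the pair, with r = V₁/V₂ = 0.80205,
ln z₀ = (ln z₁ − r·ln z₂)/(1 − r) = (0.6419 − 0.80205×2.9444)/0.19795 = -8.6876 → z₀ = 0.0001687 m
V₃ = V₁ · ln(z₃/z₀)/ln(z₁/z₀) = 14.1 × 13.4412/9.3294 = 20.3143 kt

20.31 kt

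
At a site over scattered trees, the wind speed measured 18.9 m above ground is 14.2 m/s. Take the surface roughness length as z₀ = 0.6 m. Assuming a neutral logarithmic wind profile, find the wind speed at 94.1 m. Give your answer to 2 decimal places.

20.81 m/s

Log law: V(z) ∝ ln(z/z₀), so V₂/V₁ = ln(z₂/z₀) / ln(z₁/z₀).
ln(94.1/0.6) = 5.0552, ln(18.9/0.6) = 3.4500
V₂ = 14.2 × 5.0552/3.4500 = 14.2 × 1.4653 = 20.8069 m/s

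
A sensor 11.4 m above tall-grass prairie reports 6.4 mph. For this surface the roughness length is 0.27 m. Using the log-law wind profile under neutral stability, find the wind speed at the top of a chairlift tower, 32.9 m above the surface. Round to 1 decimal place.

Log law: V(z) ∝ ln(z/z₀), so V₂/V₁ = ln(z₂/z₀) / ln(z₁/z₀).
ln(32.9/0.27) = 4.8028, ln(11.4/0.27) = 3.7429
V₂ = 6.4 × 4.8028/3.7429 = 6.4 × 1.2832 = 8.2122 mph

8.2 mph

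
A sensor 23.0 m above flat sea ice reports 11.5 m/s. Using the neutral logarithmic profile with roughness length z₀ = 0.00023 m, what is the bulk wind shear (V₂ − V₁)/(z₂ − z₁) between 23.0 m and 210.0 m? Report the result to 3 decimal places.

0.012 m/s/m

Log law: V₂ = V₁ · ln(z₂/z₀)/ln(z₁/z₀) = 11.5 × 13.7245/11.5129 = 13.7091 m/s
ΔV/Δz = (13.7091 − 11.5)/(210.0 − 23.0) = 2.2091/187.0000 = 0.01181 m/s/m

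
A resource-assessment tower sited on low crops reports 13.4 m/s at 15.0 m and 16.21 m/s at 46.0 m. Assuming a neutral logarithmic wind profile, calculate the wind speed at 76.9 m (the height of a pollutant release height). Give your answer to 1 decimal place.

17.5 m/s

Log law: V ∝ ln(z/z₀). From the pair, with r = V₁/V₂ = 0.82665,
ln z₀ = (ln z₁ − r·ln z₂)/(1 − r) = (2.7081 − 0.82665×3.8286)/0.17335 = -2.6357 → z₀ = 0.07167 m
V₃ = V₁ · ln(z₃/z₀)/ln(z₁/z₀) = 13.4 × 6.9782/5.3437 = 17.4986 m/s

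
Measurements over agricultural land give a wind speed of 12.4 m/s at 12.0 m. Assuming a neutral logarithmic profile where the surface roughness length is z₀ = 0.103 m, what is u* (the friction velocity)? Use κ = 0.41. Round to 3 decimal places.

Log law: V(z) = (u*/κ) · ln(z/z₀) ⇒ u* = κ · V / ln(z/z₀)
u* = 0.41 × 12.4 / ln(12.0/0.103) = 0.41 × 12.4 / 4.7579
   = 5.0840 / 4.7579 = 1.0685 m/s

u* ≈ 1.069 m/s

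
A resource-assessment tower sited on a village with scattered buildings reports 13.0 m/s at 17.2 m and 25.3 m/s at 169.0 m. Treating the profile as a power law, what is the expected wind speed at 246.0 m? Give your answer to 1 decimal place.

28.2 m/s

First find α: α = ln(V₂/V₁)/ln(z₂/z₁) = ln(25.3/13.0)/ln(169.0/17.2) = 0.66586/2.28499 = 0.2914
Extrapolate from 169.0 m to 246.0 m: V₃ = 25.3 × (246.0/169.0)^0.2914 = 25.3 × 1.1156 = 28.2250 m/s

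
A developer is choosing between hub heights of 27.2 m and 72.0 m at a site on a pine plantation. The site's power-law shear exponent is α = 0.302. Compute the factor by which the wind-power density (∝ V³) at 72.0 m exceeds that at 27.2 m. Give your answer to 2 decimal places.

2.42

Speed ratio: V_B/V_A = (z_B/z_A)^α = (72.0/27.2)^0.302 = (2.6471)^0.302 = 1.34176
Power-density ratio: P_B/P_A = (V_B/V_A)³ = (1.34176)³ = 2.41559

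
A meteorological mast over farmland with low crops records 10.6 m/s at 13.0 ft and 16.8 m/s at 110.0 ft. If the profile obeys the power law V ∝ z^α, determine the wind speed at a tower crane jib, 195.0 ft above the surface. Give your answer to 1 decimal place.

First find α: α = ln(V₂/V₁)/ln(z₂/z₁) = ln(16.8/10.6)/ln(110.0/13.0) = 0.46052/2.13553 = 0.2156
Extrapolate from 110.0 ft to 195.0 ft: V₃ = 16.8 × (195.0/110.0)^0.2156 = 16.8 × 1.1314 = 19.0077 m/s

19.0 m/s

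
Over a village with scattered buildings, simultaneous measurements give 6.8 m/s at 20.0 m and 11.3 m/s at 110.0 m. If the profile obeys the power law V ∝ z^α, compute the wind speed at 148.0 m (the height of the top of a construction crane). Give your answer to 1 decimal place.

12.3 m/s

First find α: α = ln(V₂/V₁)/ln(z₂/z₁) = ln(11.3/6.8)/ln(110.0/20.0) = 0.50788/1.70475 = 0.2979
Extrapolate from 110.0 m to 148.0 m: V₃ = 11.3 × (148.0/110.0)^0.2979 = 11.3 × 1.0924 = 12.3444 m/s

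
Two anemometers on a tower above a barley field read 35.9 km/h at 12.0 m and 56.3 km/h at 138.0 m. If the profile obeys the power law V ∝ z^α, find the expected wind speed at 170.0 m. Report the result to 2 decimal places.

First find α: α = ln(V₂/V₁)/ln(z₂/z₁) = ln(56.3/35.9)/ln(138.0/12.0) = 0.44996/2.44235 = 0.1842
Extrapolate from 138.0 m to 170.0 m: V₃ = 56.3 × (170.0/138.0)^0.1842 = 56.3 × 1.0392 = 58.5052 km/h

58.51 km/h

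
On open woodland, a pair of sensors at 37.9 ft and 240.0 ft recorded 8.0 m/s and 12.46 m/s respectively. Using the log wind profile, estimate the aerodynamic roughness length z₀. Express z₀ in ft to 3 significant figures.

Log law: V(z) ∝ ln(z/z₀). With r = V₁/V₂ = 8.0/12.46 = 0.64205,
r · ln(z₂/z₀) = ln(z₁/z₀) ⇒ ln z₀ = (ln z₁ − r·ln z₂)/(1 − r)
ln z₀ = (3.63495 − 0.64205×5.48064) / 0.35795 = 0.3243
z₀ = exp(0.3243) = 1.383 ft

z₀ ≈ 1.38 ft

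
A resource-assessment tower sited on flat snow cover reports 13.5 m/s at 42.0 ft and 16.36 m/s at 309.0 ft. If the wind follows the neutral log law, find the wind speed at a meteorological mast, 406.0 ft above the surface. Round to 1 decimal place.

16.8 m/s

Log law: V ∝ ln(z/z₀). From the pair, with r = V₁/V₂ = 0.82518,
ln z₀ = (ln z₁ − r·ln z₂)/(1 − r) = (3.7377 − 0.82518×5.7333)/0.17482 = -5.6825 → z₀ = 0.003405 ft
V₃ = V₁ · ln(z₃/z₀)/ln(z₁/z₀) = 13.5 × 11.6888/9.4201 = 16.7513 m/s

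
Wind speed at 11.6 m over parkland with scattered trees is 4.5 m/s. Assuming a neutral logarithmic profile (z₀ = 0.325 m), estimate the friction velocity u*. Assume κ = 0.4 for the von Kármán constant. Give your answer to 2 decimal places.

Log law: V(z) = (u*/κ) · ln(z/z₀) ⇒ u* = κ · V / ln(z/z₀)
u* = 0.4 × 4.5 / ln(11.6/0.325) = 0.4 × 4.5 / 3.5749
   = 1.8000 / 3.5749 = 0.5035 m/s

u* ≈ 0.50 m/s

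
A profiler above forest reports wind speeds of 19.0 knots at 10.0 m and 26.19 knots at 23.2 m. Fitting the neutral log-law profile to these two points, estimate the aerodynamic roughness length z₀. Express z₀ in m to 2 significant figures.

Log law: V(z) ∝ ln(z/z₀). With r = V₁/V₂ = 19.0/26.19 = 0.72547,
r · ln(z₂/z₀) = ln(z₁/z₀) ⇒ ln z₀ = (ln z₁ − r·ln z₂)/(1 − r)
ln z₀ = (2.30259 − 0.72547×3.14415) / 0.27453 = 0.0787
z₀ = exp(0.0787) = 1.082 m

z₀ ≈ 1.1 m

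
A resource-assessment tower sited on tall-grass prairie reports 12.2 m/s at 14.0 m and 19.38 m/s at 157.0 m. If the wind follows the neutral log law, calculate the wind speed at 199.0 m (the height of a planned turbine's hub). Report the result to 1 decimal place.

Log law: V ∝ ln(z/z₀). From the pair, with r = V₁/V₂ = 0.62951,
ln z₀ = (ln z₁ − r·ln z₂)/(1 − r) = (2.6391 − 0.62951×5.0562)/0.37049 = -1.4681 → z₀ = 0.2304 m
V₃ = V₁ · ln(z₃/z₀)/ln(z₁/z₀) = 12.2 × 6.7614/4.1072 = 20.0842 m/s

20.1 m/s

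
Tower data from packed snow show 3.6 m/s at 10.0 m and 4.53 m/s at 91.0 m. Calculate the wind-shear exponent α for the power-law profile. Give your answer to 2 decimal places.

α ≈ 0.10

Power law: V₂/V₁ = (z₂/z₁)^α ⇒ α = ln(V₂/V₁) / ln(z₂/z₁)
α = ln(4.53/3.6) / ln(91.0/10.0) = ln(1.2583) / ln(9.1000)
  = 0.22979 / 2.20827 = 0.10406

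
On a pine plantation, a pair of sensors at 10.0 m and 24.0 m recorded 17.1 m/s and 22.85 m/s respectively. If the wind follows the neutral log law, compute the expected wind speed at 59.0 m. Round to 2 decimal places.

Log law: V ∝ ln(z/z₀). From the pair, with r = V₁/V₂ = 0.74836,
ln z₀ = (ln z₁ − r·ln z₂)/(1 − r) = (2.3026 − 0.74836×3.1781)/0.25164 = -0.3010 → z₀ = 0.7401 m
V₃ = V₁ · ln(z₃/z₀)/ln(z₁/z₀) = 17.1 × 4.3785/2.6036 = 28.7577 m/s

28.76 m/s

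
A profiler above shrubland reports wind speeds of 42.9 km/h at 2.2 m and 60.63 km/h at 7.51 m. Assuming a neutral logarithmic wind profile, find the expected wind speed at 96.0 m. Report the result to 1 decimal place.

Log law: V ∝ ln(z/z₀). From the pair, with r = V₁/V₂ = 0.70757,
ln z₀ = (ln z₁ − r·ln z₂)/(1 − r) = (0.7885 − 0.70757×2.0162)/0.29243 = -2.1823 → z₀ = 0.1128 m
V₃ = V₁ · ln(z₃/z₀)/ln(z₁/z₀) = 42.9 × 6.7467/2.9708 = 97.4266 km/h

97.4 km/h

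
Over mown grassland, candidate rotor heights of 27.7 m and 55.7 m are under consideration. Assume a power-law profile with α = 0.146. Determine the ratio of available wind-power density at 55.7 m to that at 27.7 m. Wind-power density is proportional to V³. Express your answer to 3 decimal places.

Speed ratio: V_B/V_A = (z_B/z_A)^α = (55.7/27.7)^0.146 = (2.0108)^0.146 = 1.10737
Power-density ratio: P_B/P_A = (V_B/V_A)³ = (1.10737)³ = 1.35793

1.358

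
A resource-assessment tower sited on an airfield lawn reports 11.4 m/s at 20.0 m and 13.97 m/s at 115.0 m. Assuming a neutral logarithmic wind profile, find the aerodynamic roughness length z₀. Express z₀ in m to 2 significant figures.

Log law: V(z) ∝ ln(z/z₀). With r = V₁/V₂ = 11.4/13.97 = 0.81603,
r · ln(z₂/z₀) = ln(z₁/z₀) ⇒ ln z₀ = (ln z₁ − r·ln z₂)/(1 − r)
ln z₀ = (2.99573 − 0.81603×4.74493) / 0.18397 = -4.7634
z₀ = exp(-4.7634) = 0.008537 m

z₀ ≈ 0.0085 m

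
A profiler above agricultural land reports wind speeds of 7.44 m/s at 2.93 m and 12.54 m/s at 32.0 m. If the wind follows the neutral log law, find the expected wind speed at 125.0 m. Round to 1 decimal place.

15.4 m/s

Log law: V ∝ ln(z/z₀). From the pair, with r = V₁/V₂ = 0.59330,
ln z₀ = (ln z₁ − r·ln z₂)/(1 − r) = (1.0750 − 0.59330×3.4657)/0.40670 = -2.4127 → z₀ = 0.08958 m
V₃ = V₁ · ln(z₃/z₀)/ln(z₁/z₀) = 7.44 × 7.2410/3.4877 = 15.4467 m/s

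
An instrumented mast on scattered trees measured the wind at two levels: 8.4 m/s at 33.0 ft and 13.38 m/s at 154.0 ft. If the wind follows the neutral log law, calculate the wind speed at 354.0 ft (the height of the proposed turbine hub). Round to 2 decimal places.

16.07 m/s

Log law: V ∝ ln(z/z₀). From the pair, with r = V₁/V₂ = 0.62780,
ln z₀ = (ln z₁ − r·ln z₂)/(1 − r) = (3.4965 − 0.62780×5.0370)/0.37220 = 0.8982 → z₀ = 2.455 ft
V₃ = V₁ · ln(z₃/z₀)/ln(z₁/z₀) = 8.4 × 4.9711/2.5983 = 16.0708 m/s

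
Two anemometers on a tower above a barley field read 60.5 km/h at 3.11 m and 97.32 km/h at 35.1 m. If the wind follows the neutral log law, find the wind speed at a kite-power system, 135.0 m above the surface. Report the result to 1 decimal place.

Log law: V ∝ ln(z/z₀). From the pair, with r = V₁/V₂ = 0.62166,
ln z₀ = (ln z₁ − r·ln z₂)/(1 − r) = (1.1346 − 0.62166×3.5582)/0.37834 = -2.8476 → z₀ = 0.05798 m
V₃ = V₁ · ln(z₃/z₀)/ln(z₁/z₀) = 60.5 × 7.7529/3.9823 = 117.7853 km/h

117.8 km/h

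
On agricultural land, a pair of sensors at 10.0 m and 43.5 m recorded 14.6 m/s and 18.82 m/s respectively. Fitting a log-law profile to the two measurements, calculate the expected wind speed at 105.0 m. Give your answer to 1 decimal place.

Log law: V ∝ ln(z/z₀). From the pair, with r = V₁/V₂ = 0.77577,
ln z₀ = (ln z₁ − r·ln z₂)/(1 − r) = (2.3026 − 0.77577×3.7728)/0.22423 = -2.7838 → z₀ = 0.06180 m
V₃ = V₁ · ln(z₃/z₀)/ln(z₁/z₀) = 14.6 × 7.4378/5.0864 = 21.3494 m/s

21.3 m/s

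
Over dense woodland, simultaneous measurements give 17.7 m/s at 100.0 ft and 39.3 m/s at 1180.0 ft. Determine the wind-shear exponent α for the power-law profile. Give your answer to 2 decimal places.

Power law: V₂/V₁ = (z₂/z₁)^α ⇒ α = ln(V₂/V₁) / ln(z₂/z₁)
α = ln(39.3/17.7) / ln(1180.0/100.0) = ln(2.2203) / ln(11.8000)
  = 0.79766 / 2.46810 = 0.32319

α ≈ 0.32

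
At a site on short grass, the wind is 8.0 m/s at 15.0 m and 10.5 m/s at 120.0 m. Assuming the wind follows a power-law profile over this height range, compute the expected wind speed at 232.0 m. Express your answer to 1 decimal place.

11.4 m/s

First find α: α = ln(V₂/V₁)/ln(z₂/z₁) = ln(10.5/8.0)/ln(120.0/15.0) = 0.27193/2.07944 = 0.1308
Extrapolate from 120.0 m to 232.0 m: V₃ = 10.5 × (232.0/120.0)^0.1308 = 10.5 × 1.0900 = 11.4454 m/s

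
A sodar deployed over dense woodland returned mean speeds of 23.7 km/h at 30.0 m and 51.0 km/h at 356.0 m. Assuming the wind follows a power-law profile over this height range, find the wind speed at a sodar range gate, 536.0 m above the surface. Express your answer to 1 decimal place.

First find α: α = ln(V₂/V₁)/ln(z₂/z₁) = ln(51.0/23.7)/ln(356.0/30.0) = 0.76635/2.47373 = 0.3098
Extrapolate from 356.0 m to 536.0 m: V₃ = 51.0 × (536.0/356.0)^0.3098 = 51.0 × 1.1352 = 57.8929 km/h

57.9 km/h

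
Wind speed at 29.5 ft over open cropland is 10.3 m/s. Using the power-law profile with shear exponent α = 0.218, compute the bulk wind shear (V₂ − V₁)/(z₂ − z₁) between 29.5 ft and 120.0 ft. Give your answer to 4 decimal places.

0.0407 m/s/ft

Power law: V₂ = V₁ · (z₂/z₁)^α = 10.3 × (4.0678)^0.218 = 13.9855 m/s
ΔV/Δz = (13.9855 − 10.3)/(120.0 − 29.5) = 3.6855/90.5000 = 0.04072 m/s/ft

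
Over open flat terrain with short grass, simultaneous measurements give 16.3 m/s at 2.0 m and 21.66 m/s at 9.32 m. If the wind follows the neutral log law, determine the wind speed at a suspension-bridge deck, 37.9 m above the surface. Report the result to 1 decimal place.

26.5 m/s

Log law: V ∝ ln(z/z₀). From the pair, with r = V₁/V₂ = 0.75254,
ln z₀ = (ln z₁ − r·ln z₂)/(1 − r) = (0.6931 − 0.75254×2.2322)/0.24746 = -3.9871 → z₀ = 0.01855 m
V₃ = V₁ · ln(z₃/z₀)/ln(z₁/z₀) = 16.3 × 7.6220/4.6802 = 26.5456 m/s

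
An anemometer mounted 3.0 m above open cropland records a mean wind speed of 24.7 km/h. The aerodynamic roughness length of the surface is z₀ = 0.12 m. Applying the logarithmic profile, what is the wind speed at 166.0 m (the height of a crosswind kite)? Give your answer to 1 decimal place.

55.5 km/h

Log law: V(z) ∝ ln(z/z₀), so V₂/V₁ = ln(z₂/z₀) / ln(z₁/z₀).
ln(166.0/0.12) = 7.2323, ln(3.0/0.12) = 3.2189
V₂ = 24.7 × 7.2323/3.2189 = 24.7 × 2.2468 = 55.4966 km/h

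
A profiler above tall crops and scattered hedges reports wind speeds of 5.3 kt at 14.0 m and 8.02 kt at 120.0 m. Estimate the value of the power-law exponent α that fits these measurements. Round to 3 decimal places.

Power law: V₂/V₁ = (z₂/z₁)^α ⇒ α = ln(V₂/V₁) / ln(z₂/z₁)
α = ln(8.02/5.3) / ln(120.0/14.0) = ln(1.5132) / ln(8.5714)
  = 0.41423 / 2.14843 = 0.19281

α ≈ 0.193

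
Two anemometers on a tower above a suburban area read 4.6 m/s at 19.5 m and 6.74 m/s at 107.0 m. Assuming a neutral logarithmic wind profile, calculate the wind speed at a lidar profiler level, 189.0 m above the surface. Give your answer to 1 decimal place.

Log law: V ∝ ln(z/z₀). From the pair, with r = V₁/V₂ = 0.68249,
ln z₀ = (ln z₁ − r·ln z₂)/(1 − r) = (2.9704 − 0.68249×4.6728)/0.31751 = -0.6890 → z₀ = 0.5021 m
V₃ = V₁ · ln(z₃/z₀)/ln(z₁/z₀) = 4.6 × 5.9307/3.6594 = 7.4552 m/s

7.5 m/s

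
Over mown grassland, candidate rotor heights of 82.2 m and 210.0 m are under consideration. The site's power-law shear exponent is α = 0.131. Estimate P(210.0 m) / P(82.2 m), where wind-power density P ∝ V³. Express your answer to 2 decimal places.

Speed ratio: V_B/V_A = (z_B/z_A)^α = (210.0/82.2)^0.131 = (2.5547)^0.131 = 1.13074
Power-density ratio: P_B/P_A = (V_B/V_A)³ = (1.13074)³ = 1.44573

1.45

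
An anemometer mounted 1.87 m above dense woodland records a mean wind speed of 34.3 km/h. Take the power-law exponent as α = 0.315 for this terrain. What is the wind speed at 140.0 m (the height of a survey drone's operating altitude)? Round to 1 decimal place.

Power-law profile: V₂ = V₁ · (z₂/z₁)^α
V₂ = 34.3 × (140.0/1.87)^0.315 = 34.3 × (74.8663)^0.315
    = 34.3 × 3.8940 = 133.5655 km/h

133.6 km/h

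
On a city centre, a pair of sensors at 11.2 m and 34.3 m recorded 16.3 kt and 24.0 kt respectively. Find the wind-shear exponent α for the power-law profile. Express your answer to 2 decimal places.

Power law: V₂/V₁ = (z₂/z₁)^α ⇒ α = ln(V₂/V₁) / ln(z₂/z₁)
α = ln(24.0/16.3) / ln(34.3/11.2) = ln(1.4724) / ln(3.0625)
  = 0.38689 / 1.11923 = 0.34567

α ≈ 0.35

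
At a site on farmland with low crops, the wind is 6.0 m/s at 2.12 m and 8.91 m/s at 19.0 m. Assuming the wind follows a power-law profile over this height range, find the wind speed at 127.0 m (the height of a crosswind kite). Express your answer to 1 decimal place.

First find α: α = ln(V₂/V₁)/ln(z₂/z₁) = ln(8.91/6.0)/ln(19.0/2.12) = 0.39541/2.19302 = 0.1803
Extrapolate from 19.0 m to 127.0 m: V₃ = 8.91 × (127.0/19.0)^0.1803 = 8.91 × 1.4085 = 12.5499 m/s

12.5 m/s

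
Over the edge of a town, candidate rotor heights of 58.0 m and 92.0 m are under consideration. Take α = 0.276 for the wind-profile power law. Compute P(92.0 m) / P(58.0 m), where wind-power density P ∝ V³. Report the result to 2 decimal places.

Speed ratio: V_B/V_A = (z_B/z_A)^α = (92.0/58.0)^0.276 = (1.5862)^0.276 = 1.13579
Power-density ratio: P_B/P_A = (V_B/V_A)³ = (1.13579)³ = 1.46520

1.47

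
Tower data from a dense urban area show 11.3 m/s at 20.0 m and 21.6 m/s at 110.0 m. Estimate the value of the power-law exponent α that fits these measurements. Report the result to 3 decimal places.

α ≈ 0.380

Power law: V₂/V₁ = (z₂/z₁)^α ⇒ α = ln(V₂/V₁) / ln(z₂/z₁)
α = ln(21.6/11.3) / ln(110.0/20.0) = ln(1.9115) / ln(5.5000)
  = 0.64789 / 1.70475 = 0.38005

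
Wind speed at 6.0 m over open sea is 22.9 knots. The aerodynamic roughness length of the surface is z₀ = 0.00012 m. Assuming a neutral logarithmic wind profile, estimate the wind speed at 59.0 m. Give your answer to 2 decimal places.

27.74 knots

Log law: V(z) ∝ ln(z/z₀), so V₂/V₁ = ln(z₂/z₀) / ln(z₁/z₀).
ln(59.0/0.00012) = 13.1056, ln(6.0/0.00012) = 10.8198
V₂ = 22.9 × 13.1056/10.8198 = 22.9 × 1.2113 = 27.7378 knots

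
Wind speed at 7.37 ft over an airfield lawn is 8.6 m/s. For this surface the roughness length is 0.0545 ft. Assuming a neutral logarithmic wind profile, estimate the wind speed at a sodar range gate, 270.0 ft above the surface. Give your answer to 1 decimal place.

14.9 m/s

Log law: V(z) ∝ ln(z/z₀), so V₂/V₁ = ln(z₂/z₀) / ln(z₁/z₀).
ln(270.0/0.0545) = 8.5080, ln(7.37/0.0545) = 4.9070
V₂ = 8.6 × 8.5080/4.9070 = 8.6 × 1.7339 = 14.9111 m/s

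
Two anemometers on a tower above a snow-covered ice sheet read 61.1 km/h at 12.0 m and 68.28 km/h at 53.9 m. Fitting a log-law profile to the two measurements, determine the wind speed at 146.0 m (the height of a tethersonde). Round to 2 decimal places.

73.04 km/h

Log law: V ∝ ln(z/z₀). From the pair, with r = V₁/V₂ = 0.89484,
ln z₀ = (ln z₁ − r·ln z₂)/(1 − r) = (2.4849 − 0.89484×3.9871)/0.10516 = -10.2986 → z₀ = 0.00003368 m
V₃ = V₁ · ln(z₃/z₀)/ln(z₁/z₀) = 61.1 × 15.2822/12.7835 = 73.0427 km/h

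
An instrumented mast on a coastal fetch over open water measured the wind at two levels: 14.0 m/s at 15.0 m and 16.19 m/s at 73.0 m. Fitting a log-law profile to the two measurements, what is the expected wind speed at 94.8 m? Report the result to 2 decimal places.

Log law: V ∝ ln(z/z₀). From the pair, with r = V₁/V₂ = 0.86473,
ln z₀ = (ln z₁ − r·ln z₂)/(1 − r) = (2.7081 − 0.86473×4.2905)/0.13527 = -7.4078 → z₀ = 0.0006065 m
V₃ = V₁ · ln(z₃/z₀)/ln(z₁/z₀) = 14.0 × 11.9596/10.1159 = 16.5516 m/s

16.55 m/s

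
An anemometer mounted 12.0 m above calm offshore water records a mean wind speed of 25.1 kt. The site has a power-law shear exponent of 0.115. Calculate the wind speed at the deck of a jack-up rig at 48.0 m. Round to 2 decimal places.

29.44 kt

Power-law profile: V₂ = V₁ · (z₂/z₁)^α
V₂ = 25.1 × (48.0/12.0)^0.115 = 25.1 × (4.0000)^0.115
    = 25.1 × 1.1728 = 29.4382 kt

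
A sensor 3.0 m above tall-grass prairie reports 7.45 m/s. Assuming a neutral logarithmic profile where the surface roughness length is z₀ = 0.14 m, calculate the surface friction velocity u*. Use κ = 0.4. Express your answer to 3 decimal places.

Log law: V(z) = (u*/κ) · ln(z/z₀) ⇒ u* = κ · V / ln(z/z₀)
u* = 0.4 × 7.45 / ln(3.0/0.14) = 0.4 × 7.45 / 3.0647
   = 2.9800 / 3.0647 = 0.9724 m/s

u* ≈ 0.972 m/s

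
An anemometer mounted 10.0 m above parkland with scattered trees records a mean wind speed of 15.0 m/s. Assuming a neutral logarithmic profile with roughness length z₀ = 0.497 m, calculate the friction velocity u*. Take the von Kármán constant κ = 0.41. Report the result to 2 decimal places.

u* ≈ 2.05 m/s

Log law: V(z) = (u*/κ) · ln(z/z₀) ⇒ u* = κ · V / ln(z/z₀)
u* = 0.41 × 15.0 / ln(10.0/0.497) = 0.41 × 15.0 / 3.0018
   = 6.1500 / 3.0018 = 2.0488 m/s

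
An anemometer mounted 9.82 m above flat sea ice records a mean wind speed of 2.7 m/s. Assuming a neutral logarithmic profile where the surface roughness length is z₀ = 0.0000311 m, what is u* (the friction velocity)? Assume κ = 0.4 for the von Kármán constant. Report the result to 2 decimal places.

u* ≈ 0.09 m/s

Log law: V(z) = (u*/κ) · ln(z/z₀) ⇒ u* = κ · V / ln(z/z₀)
u* = 0.4 × 2.7 / ln(9.82/0.0000311) = 0.4 × 2.7 / 12.6627
   = 1.0800 / 12.6627 = 0.0853 m/s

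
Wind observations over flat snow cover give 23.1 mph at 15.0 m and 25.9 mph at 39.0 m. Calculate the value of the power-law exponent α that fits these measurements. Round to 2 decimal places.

α ≈ 0.12

Power law: V₂/V₁ = (z₂/z₁)^α ⇒ α = ln(V₂/V₁) / ln(z₂/z₁)
α = ln(25.9/23.1) / ln(39.0/15.0) = ln(1.1212) / ln(2.6000)
  = 0.11441 / 0.95551 = 0.11974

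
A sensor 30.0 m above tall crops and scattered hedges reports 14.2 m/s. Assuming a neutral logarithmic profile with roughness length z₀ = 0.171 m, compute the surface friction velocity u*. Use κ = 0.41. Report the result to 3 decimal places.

u* ≈ 1.127 m/s

Log law: V(z) = (u*/κ) · ln(z/z₀) ⇒ u* = κ · V / ln(z/z₀)
u* = 0.41 × 14.2 / ln(30.0/0.171) = 0.41 × 14.2 / 5.1673
   = 5.8220 / 5.1673 = 1.1267 m/s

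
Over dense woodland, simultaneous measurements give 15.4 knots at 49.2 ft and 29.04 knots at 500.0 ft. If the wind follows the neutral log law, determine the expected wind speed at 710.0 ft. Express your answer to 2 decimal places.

31.10 knots

Log law: V ∝ ln(z/z₀). From the pair, with r = V₁/V₂ = 0.53030,
ln z₀ = (ln z₁ − r·ln z₂)/(1 − r) = (3.8959 − 0.53030×6.2146)/0.46970 = 1.2780 → z₀ = 3.589 ft
V₃ = V₁ · ln(z₃/z₀)/ln(z₁/z₀) = 15.4 × 5.2873/2.6179 = 31.1028 knots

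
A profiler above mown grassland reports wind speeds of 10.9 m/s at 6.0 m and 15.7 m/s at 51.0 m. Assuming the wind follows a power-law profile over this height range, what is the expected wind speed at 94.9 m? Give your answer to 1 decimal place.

First find α: α = ln(V₂/V₁)/ln(z₂/z₁) = ln(15.7/10.9)/ln(51.0/6.0) = 0.36490/2.14007 = 0.1705
Extrapolate from 51.0 m to 94.9 m: V₃ = 15.7 × (94.9/51.0)^0.1705 = 15.7 × 1.1117 = 17.4536 m/s

17.5 m/s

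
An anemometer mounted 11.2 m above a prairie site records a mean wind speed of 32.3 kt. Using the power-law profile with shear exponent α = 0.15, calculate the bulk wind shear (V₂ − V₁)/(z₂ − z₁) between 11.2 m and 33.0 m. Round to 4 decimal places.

0.2607 kt/m

Power law: V₂ = V₁ · (z₂/z₁)^α = 32.3 × (2.9464)^0.15 = 37.9837 kt
ΔV/Δz = (37.9837 − 32.3)/(33.0 − 11.2) = 5.6837/21.8000 = 0.26072 kt/m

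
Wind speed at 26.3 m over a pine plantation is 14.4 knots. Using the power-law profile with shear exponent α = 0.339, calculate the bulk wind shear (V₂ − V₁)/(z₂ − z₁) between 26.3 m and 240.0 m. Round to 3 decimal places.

0.075 knots/m

Power law: V₂ = V₁ · (z₂/z₁)^α = 14.4 × (9.1255)^0.339 = 30.4712 knots
ΔV/Δz = (30.4712 − 14.4)/(240.0 − 26.3) = 16.0712/213.7000 = 0.07520 knots/m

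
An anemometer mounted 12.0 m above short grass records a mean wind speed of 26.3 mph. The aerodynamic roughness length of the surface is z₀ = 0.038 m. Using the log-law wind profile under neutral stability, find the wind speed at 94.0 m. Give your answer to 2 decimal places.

Log law: V(z) ∝ ln(z/z₀), so V₂/V₁ = ln(z₂/z₀) / ln(z₁/z₀).
ln(94.0/0.038) = 7.8135, ln(12.0/0.038) = 5.7551
V₂ = 26.3 × 7.8135/5.7551 = 26.3 × 1.3577 = 35.7066 mph

35.71 mph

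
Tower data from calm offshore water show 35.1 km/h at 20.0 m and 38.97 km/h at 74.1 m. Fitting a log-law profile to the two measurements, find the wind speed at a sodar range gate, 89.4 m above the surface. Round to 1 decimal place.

Log law: V ∝ ln(z/z₀). From the pair, with r = V₁/V₂ = 0.90069,
ln z₀ = (ln z₁ − r·ln z₂)/(1 − r) = (2.9957 − 0.90069×4.3054)/0.09931 = -8.8828 → z₀ = 0.0001388 m
V₃ = V₁ · ln(z₃/z₀)/ln(z₁/z₀) = 35.1 × 13.3759/11.8785 = 39.5247 km/h

39.5 km/h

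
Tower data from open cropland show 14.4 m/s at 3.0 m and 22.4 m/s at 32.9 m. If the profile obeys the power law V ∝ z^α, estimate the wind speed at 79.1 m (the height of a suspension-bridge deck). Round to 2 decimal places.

First find α: α = ln(V₂/V₁)/ln(z₂/z₁) = ln(22.4/14.4)/ln(32.9/3.0) = 0.44183/2.39486 = 0.1845
Extrapolate from 32.9 m to 79.1 m: V₃ = 22.4 × (79.1/32.9)^0.1845 = 22.4 × 1.1757 = 26.3352 m/s

26.34 m/s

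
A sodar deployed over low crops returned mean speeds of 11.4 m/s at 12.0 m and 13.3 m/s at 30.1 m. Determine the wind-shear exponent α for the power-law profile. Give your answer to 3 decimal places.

α ≈ 0.168

Power law: V₂/V₁ = (z₂/z₁)^α ⇒ α = ln(V₂/V₁) / ln(z₂/z₁)
α = ln(13.3/11.4) / ln(30.1/12.0) = ln(1.1667) / ln(2.5083)
  = 0.15415 / 0.91962 = 0.16762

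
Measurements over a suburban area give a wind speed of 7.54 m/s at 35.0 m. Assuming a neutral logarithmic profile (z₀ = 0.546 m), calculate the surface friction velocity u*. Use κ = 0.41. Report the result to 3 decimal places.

Log law: V(z) = (u*/κ) · ln(z/z₀) ⇒ u* = κ · V / ln(z/z₀)
u* = 0.41 × 7.54 / ln(35.0/0.546) = 0.41 × 7.54 / 4.1605
   = 3.0914 / 4.1605 = 0.7430 m/s

u* ≈ 0.743 m/s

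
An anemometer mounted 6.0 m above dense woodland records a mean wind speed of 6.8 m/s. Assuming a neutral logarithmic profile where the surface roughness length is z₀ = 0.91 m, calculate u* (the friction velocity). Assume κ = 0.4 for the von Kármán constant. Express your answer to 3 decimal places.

u* ≈ 1.442 m/s

Log law: V(z) = (u*/κ) · ln(z/z₀) ⇒ u* = κ · V / ln(z/z₀)
u* = 0.4 × 6.8 / ln(6.0/0.91) = 0.4 × 6.8 / 1.8861
   = 2.7200 / 1.8861 = 1.4422 m/s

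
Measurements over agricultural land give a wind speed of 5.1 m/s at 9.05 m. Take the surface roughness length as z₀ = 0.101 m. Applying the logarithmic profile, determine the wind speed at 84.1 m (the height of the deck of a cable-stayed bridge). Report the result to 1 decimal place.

Log law: V(z) ∝ ln(z/z₀), so V₂/V₁ = ln(z₂/z₀) / ln(z₁/z₀).
ln(84.1/0.101) = 6.7246, ln(9.05/0.101) = 4.4954
V₂ = 5.1 × 6.7246/4.4954 = 5.1 × 1.4959 = 7.6291 m/s

7.6 m/s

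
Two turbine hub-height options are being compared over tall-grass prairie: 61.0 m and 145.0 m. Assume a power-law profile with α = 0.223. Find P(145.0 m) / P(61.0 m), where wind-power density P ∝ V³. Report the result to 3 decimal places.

1.785

Speed ratio: V_B/V_A = (z_B/z_A)^α = (145.0/61.0)^0.223 = (2.3770)^0.223 = 1.21299
Power-density ratio: P_B/P_A = (V_B/V_A)³ = (1.21299)³ = 1.78472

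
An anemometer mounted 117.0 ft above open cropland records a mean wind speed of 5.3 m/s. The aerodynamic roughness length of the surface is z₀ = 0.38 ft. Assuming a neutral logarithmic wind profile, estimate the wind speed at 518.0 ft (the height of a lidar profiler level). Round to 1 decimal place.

Log law: V(z) ∝ ln(z/z₀), so V₂/V₁ = ln(z₂/z₀) / ln(z₁/z₀).
ln(518.0/0.38) = 7.2176, ln(117.0/0.38) = 5.7298
V₂ = 5.3 × 7.2176/5.7298 = 5.3 × 1.2597 = 6.6762 m/s

6.7 m/s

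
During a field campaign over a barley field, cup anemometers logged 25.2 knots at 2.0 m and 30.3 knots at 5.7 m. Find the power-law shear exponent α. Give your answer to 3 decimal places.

Power law: V₂/V₁ = (z₂/z₁)^α ⇒ α = ln(V₂/V₁) / ln(z₂/z₁)
α = ln(30.3/25.2) / ln(5.7/2.0) = ln(1.2024) / ln(2.8500)
  = 0.18430 / 1.04732 = 0.17598

α ≈ 0.176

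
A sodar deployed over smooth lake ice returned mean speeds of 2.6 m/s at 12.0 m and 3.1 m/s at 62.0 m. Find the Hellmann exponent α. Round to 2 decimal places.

α ≈ 0.11

Power law: V₂/V₁ = (z₂/z₁)^α ⇒ α = ln(V₂/V₁) / ln(z₂/z₁)
α = ln(3.1/2.6) / ln(62.0/12.0) = ln(1.1923) / ln(5.1667)
  = 0.17589 / 1.64223 = 0.10710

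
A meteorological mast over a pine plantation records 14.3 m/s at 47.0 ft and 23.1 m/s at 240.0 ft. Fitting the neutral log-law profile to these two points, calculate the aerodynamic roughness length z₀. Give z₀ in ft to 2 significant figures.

Log law: V(z) ∝ ln(z/z₀). With r = V₁/V₂ = 14.3/23.1 = 0.61905,
r · ln(z₂/z₀) = ln(z₁/z₀) ⇒ ln z₀ = (ln z₁ − r·ln z₂)/(1 − r)
ln z₀ = (3.85015 − 0.61905×5.48064) / 0.38095 = 1.2006
z₀ = exp(1.2006) = 3.322 ft

z₀ ≈ 3.3 ft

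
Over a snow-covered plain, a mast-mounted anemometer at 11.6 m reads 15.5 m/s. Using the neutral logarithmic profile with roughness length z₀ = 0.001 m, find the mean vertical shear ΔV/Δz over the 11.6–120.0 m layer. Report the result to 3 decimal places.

Log law: V₂ = V₁ · ln(z₂/z₀)/ln(z₁/z₀) = 15.5 × 11.6952/9.3588 = 19.3697 m/s
ΔV/Δz = (19.3697 − 15.5)/(120.0 − 11.6) = 3.8697/108.4000 = 0.03570 m/s/m

0.036 m/s/m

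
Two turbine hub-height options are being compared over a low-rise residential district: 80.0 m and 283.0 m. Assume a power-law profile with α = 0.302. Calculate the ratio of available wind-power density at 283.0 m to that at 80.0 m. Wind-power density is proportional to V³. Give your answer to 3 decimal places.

3.141

Speed ratio: V_B/V_A = (z_B/z_A)^α = (283.0/80.0)^0.302 = (3.5375)^0.302 = 1.46456
Power-density ratio: P_B/P_A = (V_B/V_A)³ = (1.46456)³ = 3.14137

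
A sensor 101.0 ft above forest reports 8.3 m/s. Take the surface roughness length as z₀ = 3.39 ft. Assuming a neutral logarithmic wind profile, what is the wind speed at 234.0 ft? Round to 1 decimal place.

Log law: V(z) ∝ ln(z/z₀), so V₂/V₁ = ln(z₂/z₀) / ln(z₁/z₀).
ln(234.0/3.39) = 4.2345, ln(101.0/3.39) = 3.3943
V₂ = 8.3 × 4.2345/3.3943 = 8.3 × 1.2475 = 10.3545 m/s

10.4 m/s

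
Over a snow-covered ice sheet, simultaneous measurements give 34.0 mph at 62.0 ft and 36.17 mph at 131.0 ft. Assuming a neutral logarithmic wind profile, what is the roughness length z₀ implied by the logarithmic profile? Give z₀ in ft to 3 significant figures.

z₀ ≈ 0.000504 ft

Log law: V(z) ∝ ln(z/z₀). With r = V₁/V₂ = 34.0/36.17 = 0.94001,
r · ln(z₂/z₀) = ln(z₁/z₀) ⇒ ln z₀ = (ln z₁ − r·ln z₂)/(1 − r)
ln z₀ = (4.12713 − 0.94001×4.87520) / 0.05999 = -7.5937
z₀ = exp(-7.5937) = 0.0005036 ft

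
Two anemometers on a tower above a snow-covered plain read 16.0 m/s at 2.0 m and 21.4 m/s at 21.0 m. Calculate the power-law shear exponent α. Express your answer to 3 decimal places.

Power law: V₂/V₁ = (z₂/z₁)^α ⇒ α = ln(V₂/V₁) / ln(z₂/z₁)
α = ln(21.4/16.0) / ln(21.0/2.0) = ln(1.3375) / ln(10.5000)
  = 0.29080 / 2.35138 = 0.12367

α ≈ 0.124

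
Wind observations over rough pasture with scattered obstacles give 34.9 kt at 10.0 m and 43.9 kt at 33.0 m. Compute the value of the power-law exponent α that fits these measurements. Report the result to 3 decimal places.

Power law: V₂/V₁ = (z₂/z₁)^α ⇒ α = ln(V₂/V₁) / ln(z₂/z₁)
α = ln(43.9/34.9) / ln(33.0/10.0) = ln(1.2579) / ln(3.3000)
  = 0.22943 / 1.19392 = 0.19216

α ≈ 0.192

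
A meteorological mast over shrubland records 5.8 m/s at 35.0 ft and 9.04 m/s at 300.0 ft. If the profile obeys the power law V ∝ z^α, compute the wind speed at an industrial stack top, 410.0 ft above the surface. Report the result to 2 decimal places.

First find α: α = ln(V₂/V₁)/ln(z₂/z₁) = ln(9.04/5.8)/ln(300.0/35.0) = 0.44380/2.14843 = 0.2066
Extrapolate from 300.0 ft to 410.0 ft: V₃ = 9.04 × (410.0/300.0)^0.2066 = 9.04 × 1.0667 = 9.6426 m/s

9.64 m/s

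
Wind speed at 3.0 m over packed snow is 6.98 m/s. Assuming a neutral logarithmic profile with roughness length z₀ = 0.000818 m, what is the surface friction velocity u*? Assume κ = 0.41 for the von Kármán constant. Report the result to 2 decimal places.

Log law: V(z) = (u*/κ) · ln(z/z₀) ⇒ u* = κ · V / ln(z/z₀)
u* = 0.41 × 6.98 / ln(3.0/0.000818) = 0.41 × 6.98 / 8.2073
   = 2.8618 / 8.2073 = 0.3487 m/s

u* ≈ 0.35 m/s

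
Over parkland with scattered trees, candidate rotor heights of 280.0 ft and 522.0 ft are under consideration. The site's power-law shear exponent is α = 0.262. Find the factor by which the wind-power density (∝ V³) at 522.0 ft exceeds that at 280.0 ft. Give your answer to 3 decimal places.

Speed ratio: V_B/V_A = (z_B/z_A)^α = (522.0/280.0)^0.262 = (1.8643)^0.262 = 1.17727
Power-density ratio: P_B/P_A = (V_B/V_A)³ = (1.17727)³ = 1.63163

1.632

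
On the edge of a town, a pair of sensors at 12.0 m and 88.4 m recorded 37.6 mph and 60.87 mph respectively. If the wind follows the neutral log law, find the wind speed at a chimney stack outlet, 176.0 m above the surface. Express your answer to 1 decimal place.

68.9 mph

Log law: V ∝ ln(z/z₀). From the pair, with r = V₁/V₂ = 0.61771,
ln z₀ = (ln z₁ − r·ln z₂)/(1 − r) = (2.4849 − 0.61771×4.4819)/0.38229 = -0.7418 → z₀ = 0.4762 m
V₃ = V₁ · ln(z₃/z₀)/ln(z₁/z₀) = 37.6 × 5.9123/3.2267 = 68.8942 mph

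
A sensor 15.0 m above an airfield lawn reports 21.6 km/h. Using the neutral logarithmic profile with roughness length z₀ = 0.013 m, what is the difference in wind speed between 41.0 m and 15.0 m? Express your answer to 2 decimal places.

Log law: V₂ = V₁ · ln(z₂/z₀)/ln(z₁/z₀) = 21.6 × 8.0564/7.0509 = 24.6804 km/h
ΔV = 24.6804 − 21.6 = 3.0804 km/h

3.08 km/h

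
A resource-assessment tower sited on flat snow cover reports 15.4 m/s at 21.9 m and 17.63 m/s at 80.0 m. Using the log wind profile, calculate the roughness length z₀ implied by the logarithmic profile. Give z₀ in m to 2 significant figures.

Log law: V(z) ∝ ln(z/z₀). With r = V₁/V₂ = 15.4/17.63 = 0.87351,
r · ln(z₂/z₀) = ln(z₁/z₀) ⇒ ln z₀ = (ln z₁ − r·ln z₂)/(1 − r)
ln z₀ = (3.08649 − 0.87351×4.38203) / 0.12649 = -5.8603
z₀ = exp(-5.8603) = 0.002850 m

z₀ ≈ 0.0029 m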